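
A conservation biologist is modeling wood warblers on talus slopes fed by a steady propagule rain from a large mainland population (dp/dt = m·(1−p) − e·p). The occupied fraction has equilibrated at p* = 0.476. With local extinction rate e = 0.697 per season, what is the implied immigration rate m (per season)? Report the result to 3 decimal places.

At equilibrium m(1−p*) = e·p*, so m = e·p*/(1−p*).
m = 0.697 × 0.476 / 0.5240 = 0.3318/0.5240 = 0.6332.

0.633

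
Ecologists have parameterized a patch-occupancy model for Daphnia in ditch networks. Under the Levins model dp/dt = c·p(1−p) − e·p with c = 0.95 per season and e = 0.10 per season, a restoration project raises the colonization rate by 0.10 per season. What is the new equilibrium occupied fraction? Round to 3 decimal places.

Before: p* = 1 − 0.10/0.95 = 0.8947.
After the change, c = 1.05, e = 0.1, so p* = 1 − 0.1/1.05 = 0.9048.

0.905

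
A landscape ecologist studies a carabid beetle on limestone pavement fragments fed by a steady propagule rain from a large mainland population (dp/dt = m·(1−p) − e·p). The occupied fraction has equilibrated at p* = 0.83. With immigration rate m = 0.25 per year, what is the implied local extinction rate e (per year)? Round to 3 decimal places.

0.051

At equilibrium m(1−p*) = e·p*, so e = m(1−p*)/p*.
e = 0.25 × 0.1700 / 0.83 = 0.0512.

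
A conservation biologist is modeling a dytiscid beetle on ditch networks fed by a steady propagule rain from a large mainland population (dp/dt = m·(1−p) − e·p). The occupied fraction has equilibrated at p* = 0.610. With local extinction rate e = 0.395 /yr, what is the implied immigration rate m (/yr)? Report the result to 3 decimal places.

0.618

At equilibrium m(1−p*) = e·p*, so m = e·p*/(1−p*).
m = 0.395 × 0.610 / 0.3900 = 0.2409/0.3900 = 0.6178.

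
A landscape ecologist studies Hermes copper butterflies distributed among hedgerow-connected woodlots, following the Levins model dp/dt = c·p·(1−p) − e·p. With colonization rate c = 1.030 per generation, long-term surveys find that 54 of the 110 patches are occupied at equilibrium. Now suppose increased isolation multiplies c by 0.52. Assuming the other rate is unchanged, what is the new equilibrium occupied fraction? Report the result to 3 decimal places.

Observed p* = 54/110 = 0.49091.
Balance c(1−p*) = e gives e = 1.030×(1 − 0.49091) = 0.52436.
New p* = 1 − e/c = 1 − 0.52436/0.53560 = 0.02099.

0.021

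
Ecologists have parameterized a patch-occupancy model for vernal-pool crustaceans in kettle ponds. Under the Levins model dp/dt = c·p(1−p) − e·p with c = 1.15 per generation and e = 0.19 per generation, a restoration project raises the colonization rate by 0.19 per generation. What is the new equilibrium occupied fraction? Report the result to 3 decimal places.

0.858

Before: p* = 1 − 0.19/1.15 = 0.8348.
After the change, c = 1.34, e = 0.19, so p* = 1 − 0.19/1.34 = 0.8582.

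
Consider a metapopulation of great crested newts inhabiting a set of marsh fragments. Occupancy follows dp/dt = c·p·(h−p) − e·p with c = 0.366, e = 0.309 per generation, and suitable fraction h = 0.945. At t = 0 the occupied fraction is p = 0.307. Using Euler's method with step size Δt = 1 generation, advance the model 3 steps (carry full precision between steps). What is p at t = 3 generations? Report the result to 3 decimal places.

Update rule: p ← p + [c·p·(h−p) − e·p]·Δt with Δt = 1.
step 1: Δp = -0.02318, p = 0.28382
step 2: Δp = -0.01902, p = 0.26481
step 3: Δp = -0.01590, p = 0.24890

0.249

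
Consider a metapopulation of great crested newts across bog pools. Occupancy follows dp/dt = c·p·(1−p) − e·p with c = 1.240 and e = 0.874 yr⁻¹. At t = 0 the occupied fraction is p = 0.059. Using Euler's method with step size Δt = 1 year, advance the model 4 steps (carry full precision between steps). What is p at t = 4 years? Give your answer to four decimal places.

Update rule: p ← p + [c·p·(1−p) − e·p]·Δt with Δt = 1.
p: 0.05900 → 0.07628  (Δp = +0.01728)
p: 0.07628 → 0.09698  (Δp = +0.02070)
p: 0.09698 → 0.12081  (Δp = +0.02383)
p: 0.12081 → 0.14693  (Δp = +0.02612)

0.1469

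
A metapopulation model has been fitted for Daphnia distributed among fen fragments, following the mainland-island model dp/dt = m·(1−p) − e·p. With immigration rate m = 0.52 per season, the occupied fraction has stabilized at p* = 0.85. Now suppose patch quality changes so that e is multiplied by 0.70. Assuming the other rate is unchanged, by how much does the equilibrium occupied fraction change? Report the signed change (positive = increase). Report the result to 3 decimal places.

Balance m(1−p*) = e·p* gives e = m(1−p*)/p* = 0.52×0.15000/0.85000 = 0.09176.
New p* = m/(m+e) = 0.52000/(0.52000+0.06423) = 0.89006.
Δp* = 0.89006 − 0.85000 = +0.04006.

0.040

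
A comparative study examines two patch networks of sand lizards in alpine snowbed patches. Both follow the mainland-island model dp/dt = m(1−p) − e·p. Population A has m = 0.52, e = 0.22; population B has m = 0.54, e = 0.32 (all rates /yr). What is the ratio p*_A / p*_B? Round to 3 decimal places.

A: p*_A = m/(m+e) = 0.52/0.7400 = 0.7027.
B: p*_B = 0.54/0.8600 = 0.6279.
p*_A / p*_B = 0.7027/0.6279 = 1.1191.

1.119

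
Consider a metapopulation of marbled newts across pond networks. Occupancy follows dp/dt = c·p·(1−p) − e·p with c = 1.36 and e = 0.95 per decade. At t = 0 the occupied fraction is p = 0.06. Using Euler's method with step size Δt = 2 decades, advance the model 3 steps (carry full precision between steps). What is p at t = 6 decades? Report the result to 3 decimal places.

0.216

Update rule: p ← p + [c·p·(1−p) − e·p]·Δt with Δt = 2.
step 1: Δp = +0.03941, p = 0.09941
step 2: Δp = +0.05464, p = 0.15404
step 3: Δp = +0.06177, p = 0.21582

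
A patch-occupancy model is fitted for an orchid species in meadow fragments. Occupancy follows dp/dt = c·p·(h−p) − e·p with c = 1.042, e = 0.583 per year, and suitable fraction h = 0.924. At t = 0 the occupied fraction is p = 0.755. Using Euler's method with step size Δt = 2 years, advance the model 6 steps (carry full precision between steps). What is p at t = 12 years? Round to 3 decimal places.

Update rule: p ← p + [c·p·(h−p) − e·p]·Δt with Δt = 2.
p: 0.75500 → 0.14058  (Δp = -0.61442)
p: 0.14058 → 0.20618  (Δp = +0.06560)
p: 0.20618 → 0.27421  (Δp = +0.06803)
p: 0.27421 → 0.32580  (Δp = +0.05160)
p: 0.32580 → 0.35208  (Δp = +0.02627)
p: 0.35208 → 0.36119  (Δp = +0.00911)

0.361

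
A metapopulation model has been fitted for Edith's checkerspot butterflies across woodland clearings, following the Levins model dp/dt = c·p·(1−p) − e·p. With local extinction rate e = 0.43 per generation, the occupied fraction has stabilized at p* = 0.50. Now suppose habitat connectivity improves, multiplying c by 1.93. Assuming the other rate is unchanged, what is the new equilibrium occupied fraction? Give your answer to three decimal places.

0.741

Balance c(1−p*) = e gives c = e/(1 − 0.50000) = 0.43/0.50000 = 0.86000.
New p* = 1 − e/c = 1 − 0.43000/1.65980 = 0.74093.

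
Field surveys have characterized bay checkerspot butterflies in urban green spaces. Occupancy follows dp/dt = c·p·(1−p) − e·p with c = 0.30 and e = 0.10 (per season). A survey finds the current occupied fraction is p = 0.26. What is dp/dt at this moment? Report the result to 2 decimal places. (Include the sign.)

0.03

Colonization term: c·p·(1−p) = 0.30×0.26×0.7400 = 0.05772.
Extinction term: e·p = 0.02600.
dp/dt = 0.05772 − 0.02600 = 0.03172.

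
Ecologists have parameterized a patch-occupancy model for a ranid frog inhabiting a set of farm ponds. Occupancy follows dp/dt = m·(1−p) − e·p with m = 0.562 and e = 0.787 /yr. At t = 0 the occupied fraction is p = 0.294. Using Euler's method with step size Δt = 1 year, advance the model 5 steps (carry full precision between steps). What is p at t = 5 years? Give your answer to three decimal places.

Update rule: p ← p + [m·(1−p) − e·p]·Δt with Δt = 1.
  1  |  dp/dt·Δt = +0.165394  |  p_1 = 0.459394
  2  |  dp/dt·Δt = -0.057723  |  p_2 = 0.401671
  3  |  dp/dt·Δt = +0.020145  |  p_3 = 0.421817
  4  |  dp/dt·Δt = -0.007031  |  p_4 = 0.414786
  5  |  dp/dt·Δt = +0.002454  |  p_5 = 0.417240

0.417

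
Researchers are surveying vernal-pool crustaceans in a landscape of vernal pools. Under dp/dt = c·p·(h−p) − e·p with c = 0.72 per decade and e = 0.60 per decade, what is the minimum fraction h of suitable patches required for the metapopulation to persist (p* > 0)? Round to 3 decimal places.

p* = h − e/c is positive only when h > e/c.
h_min = e/c = 0.60/0.72 = 0.8333.

0.833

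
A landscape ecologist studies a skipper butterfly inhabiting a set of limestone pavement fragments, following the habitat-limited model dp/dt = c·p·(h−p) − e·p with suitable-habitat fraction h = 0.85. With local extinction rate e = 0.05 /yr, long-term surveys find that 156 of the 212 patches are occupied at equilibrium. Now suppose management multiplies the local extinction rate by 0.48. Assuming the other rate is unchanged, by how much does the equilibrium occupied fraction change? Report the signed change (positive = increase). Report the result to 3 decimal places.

0.059

Observed p* = 156/212 = 0.73585.
Balance c(h−p*) = e gives c = e/(0.85 − 0.73585) = 0.05/0.11415 = 0.43802.
New p* = 0.85 − e/c = 0.85 − 0.02400/0.43802 = 0.79521.
Δp* = 0.79521 − 0.73585 = +0.05936.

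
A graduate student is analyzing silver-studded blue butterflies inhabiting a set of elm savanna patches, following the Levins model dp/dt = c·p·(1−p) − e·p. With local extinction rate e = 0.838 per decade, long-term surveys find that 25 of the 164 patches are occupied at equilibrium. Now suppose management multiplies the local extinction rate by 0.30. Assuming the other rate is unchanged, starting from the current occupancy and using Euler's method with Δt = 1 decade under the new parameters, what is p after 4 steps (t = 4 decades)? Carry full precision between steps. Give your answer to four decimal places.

0.6213

Observed p* = 25/164 = 0.15244.
Balance c(1−p*) = e gives c = e/(1 − 0.15244) = 0.838/0.84756 = 0.98872.
Starting from p₀ = 0.15244; update p ← p + (dp/dt)·Δt with the new parameters.
p: 0.15244 → 0.24186  (Δp = +0.08942)
p: 0.24186 → 0.36235  (Δp = +0.12049)
p: 0.36235 → 0.49970  (Δp = +0.13735)
p: 0.49970 → 0.62126  (Δp = +0.12155)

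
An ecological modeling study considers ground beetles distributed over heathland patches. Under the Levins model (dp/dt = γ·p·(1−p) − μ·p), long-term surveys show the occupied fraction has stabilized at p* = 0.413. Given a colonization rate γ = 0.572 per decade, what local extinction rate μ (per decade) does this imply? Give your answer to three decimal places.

At equilibrium γ(1−p*) = μ.
μ = 0.572 × (1 − 0.413) = 0.572 × 0.5870 = 0.3358.

0.336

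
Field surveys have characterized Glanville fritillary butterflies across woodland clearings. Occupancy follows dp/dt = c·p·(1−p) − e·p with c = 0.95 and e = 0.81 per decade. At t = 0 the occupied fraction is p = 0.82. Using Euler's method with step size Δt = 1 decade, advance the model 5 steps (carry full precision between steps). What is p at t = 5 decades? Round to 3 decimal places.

Update rule: p ← p + [c·p·(1−p) − e·p]·Δt with Δt = 1.
step 1: Δp = -0.52398, p = 0.29602
step 2: Δp = -0.04180, p = 0.25422
step 3: Δp = -0.02580, p = 0.22841
step 4: Δp = -0.01759, p = 0.21083
step 5: Δp = -0.01271, p = 0.19812

0.198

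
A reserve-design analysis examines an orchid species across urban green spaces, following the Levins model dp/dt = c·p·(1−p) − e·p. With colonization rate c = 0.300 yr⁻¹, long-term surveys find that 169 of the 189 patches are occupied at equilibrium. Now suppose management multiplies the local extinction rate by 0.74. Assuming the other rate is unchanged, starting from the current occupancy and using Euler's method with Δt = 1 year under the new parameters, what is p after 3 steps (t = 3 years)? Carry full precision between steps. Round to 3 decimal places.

0.911

Observed p* = 169/189 = 0.89418.
Balance c(1−p*) = e gives e = 0.300×(1 − 0.89418) = 0.03175.
Starting from p₀ = 0.89418; update p ← p + (dp/dt)·Δt with the new parameters.
step 1: Δp = +0.00738, p = 0.90156
step 2: Δp = +0.00545, p = 0.90701
step 3: Δp = +0.00400, p = 0.91100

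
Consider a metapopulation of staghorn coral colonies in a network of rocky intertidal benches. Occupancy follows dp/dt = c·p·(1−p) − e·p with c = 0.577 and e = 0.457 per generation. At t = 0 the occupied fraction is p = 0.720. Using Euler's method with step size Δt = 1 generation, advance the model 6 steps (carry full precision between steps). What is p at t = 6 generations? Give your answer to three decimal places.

Update rule: p ← p + [c·p·(1−p) − e·p]·Δt with Δt = 1.
  1  |  dp/dt·Δt = -0.212717  |  p_1 = 0.507283
  2  |  dp/dt·Δt = -0.087609  |  p_2 = 0.419674
  3  |  dp/dt·Δt = -0.051264  |  p_3 = 0.368410
  4  |  dp/dt·Δt = -0.034105  |  p_4 = 0.334305
  5  |  dp/dt·Δt = -0.024369  |  p_5 = 0.309936
  6  |  dp/dt·Δt = -0.018235  |  p_6 = 0.291702

0.292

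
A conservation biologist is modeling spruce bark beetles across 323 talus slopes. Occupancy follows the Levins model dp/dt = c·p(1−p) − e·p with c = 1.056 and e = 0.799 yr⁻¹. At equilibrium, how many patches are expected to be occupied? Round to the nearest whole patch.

p* = 1 − e/c = 1 − 0.799/1.056 = 0.2434.
Expected occupied patches = N × p* = 323 × 0.2434 = 78.61 ≈ 79.

79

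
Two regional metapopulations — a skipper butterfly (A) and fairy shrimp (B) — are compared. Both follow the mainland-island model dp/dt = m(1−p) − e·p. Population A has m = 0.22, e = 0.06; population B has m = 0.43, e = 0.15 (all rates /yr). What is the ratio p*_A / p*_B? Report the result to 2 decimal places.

1.06

A: p*_A = m/(m+e) = 0.22/0.2800 = 0.7857.
B: p*_B = 0.43/0.5800 = 0.7414.
p*_A / p*_B = 0.7857/0.7414 = 1.0598.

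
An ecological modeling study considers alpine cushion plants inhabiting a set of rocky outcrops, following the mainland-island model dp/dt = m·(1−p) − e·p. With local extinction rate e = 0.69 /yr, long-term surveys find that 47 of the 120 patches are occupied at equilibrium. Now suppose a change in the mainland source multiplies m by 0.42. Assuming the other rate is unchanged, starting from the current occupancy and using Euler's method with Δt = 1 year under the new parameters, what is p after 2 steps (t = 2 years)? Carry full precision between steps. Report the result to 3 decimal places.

0.216

Observed p* = 47/120 = 0.39167.
Balance m(1−p*) = e·p* gives m = e·p*/(1−p*) = 0.69×0.39167/0.60833 = 0.44425.
Starting from p₀ = 0.39167; update p ← p + (dp/dt)·Δt with the new parameters.
step 1: Δp = -0.15675, p = 0.23492
step 2: Δp = -0.01934, p = 0.21558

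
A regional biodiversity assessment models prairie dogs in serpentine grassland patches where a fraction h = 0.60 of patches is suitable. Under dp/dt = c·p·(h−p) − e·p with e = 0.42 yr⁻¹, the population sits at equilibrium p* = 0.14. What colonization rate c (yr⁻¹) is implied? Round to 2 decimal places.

At equilibrium c(h−p*) = e, so c = e/(h−p*).
c = 0.42/(0.60 − 0.14) = 0.42/0.4600 = 0.9130.

0.91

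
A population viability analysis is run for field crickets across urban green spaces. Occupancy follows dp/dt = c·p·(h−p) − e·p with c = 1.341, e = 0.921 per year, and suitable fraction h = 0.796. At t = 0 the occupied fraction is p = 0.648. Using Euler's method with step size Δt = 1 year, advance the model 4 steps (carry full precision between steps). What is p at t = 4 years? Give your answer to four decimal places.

Update rule: p ← p + [c·p·(h−p) − e·p]·Δt with Δt = 1.
t = 1: p = 0.64800 + (-0.46820) = 0.17980
t = 2: p = 0.17980 + (-0.01702) = 0.16278
t = 3: p = 0.16278 + (-0.01170) = 0.15108
t = 4: p = 0.15108 + (-0.00849) = 0.14260

0.1426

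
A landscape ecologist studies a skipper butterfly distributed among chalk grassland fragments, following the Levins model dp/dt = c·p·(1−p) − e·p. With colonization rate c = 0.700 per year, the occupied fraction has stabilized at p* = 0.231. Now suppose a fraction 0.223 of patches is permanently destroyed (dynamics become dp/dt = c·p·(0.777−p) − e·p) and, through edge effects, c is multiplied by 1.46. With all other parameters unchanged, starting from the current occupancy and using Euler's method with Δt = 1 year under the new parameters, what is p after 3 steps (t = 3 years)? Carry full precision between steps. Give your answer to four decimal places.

Balance c(1−p*) = e gives e = 0.700×(1 − 0.23100) = 0.53830.
Starting from p₀ = 0.23100; update p ← p + (dp/dt)·Δt with the new parameters.
  1  |  dp/dt·Δt = +0.004553  |  p_1 = 0.235553
  2  |  dp/dt·Δt = +0.003547  |  p_2 = 0.239101
  3  |  dp/dt·Δt = +0.002734  |  p_3 = 0.241834

0.2418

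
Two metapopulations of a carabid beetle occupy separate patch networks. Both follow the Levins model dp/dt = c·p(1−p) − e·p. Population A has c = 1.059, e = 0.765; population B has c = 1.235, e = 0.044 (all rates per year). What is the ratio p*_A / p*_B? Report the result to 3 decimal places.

A: p*_A = 1 − 0.765/1.059 = 0.2776.
B: p*_B = 1 − 0.044/1.235 = 0.9644.
p*_A / p*_B = 0.2776/0.9644 = 0.2879.

0.288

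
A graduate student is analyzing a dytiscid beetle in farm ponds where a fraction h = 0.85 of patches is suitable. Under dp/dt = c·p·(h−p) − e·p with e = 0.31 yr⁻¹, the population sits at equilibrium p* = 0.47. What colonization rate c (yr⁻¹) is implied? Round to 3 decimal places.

At equilibrium c(h−p*) = e, so c = e/(h−p*).
c = 0.31/(0.85 − 0.47) = 0.31/0.3800 = 0.8158.

0.816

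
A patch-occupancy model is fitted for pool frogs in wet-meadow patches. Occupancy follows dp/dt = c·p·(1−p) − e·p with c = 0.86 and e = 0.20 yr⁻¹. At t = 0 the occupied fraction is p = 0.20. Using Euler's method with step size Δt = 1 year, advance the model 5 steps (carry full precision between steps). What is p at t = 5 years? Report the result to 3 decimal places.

Update rule: p ← p + [c·p·(1−p) − e·p]·Δt with Δt = 1.
  1  |  dp/dt·Δt = +0.097600  |  p_1 = 0.297600
  2  |  dp/dt·Δt = +0.120249  |  p_2 = 0.417849
  3  |  dp/dt·Δt = +0.125626  |  p_3 = 0.543476
  4  |  dp/dt·Δt = +0.104679  |  p_4 = 0.648155
  5  |  dp/dt·Δt = +0.066492  |  p_5 = 0.714647

0.715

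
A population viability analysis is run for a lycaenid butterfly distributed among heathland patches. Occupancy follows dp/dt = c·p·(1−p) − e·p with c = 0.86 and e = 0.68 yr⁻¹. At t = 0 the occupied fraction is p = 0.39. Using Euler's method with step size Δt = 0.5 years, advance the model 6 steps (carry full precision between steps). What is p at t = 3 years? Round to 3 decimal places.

0.281

Update rule: p ← p + [c·p·(1−p) − e·p]·Δt with Δt = 0.5.
t = 0.5: p = 0.39000 + (-0.03030) = 0.35970
t = 1: p = 0.35970 + (-0.02326) = 0.33644
t = 1.5: p = 0.33644 + (-0.01839) = 0.31804
t = 2: p = 0.31804 + (-0.01487) = 0.30317
t = 2.5: p = 0.30317 + (-0.01224) = 0.29093
t = 3: p = 0.29093 + (-0.01021) = 0.28072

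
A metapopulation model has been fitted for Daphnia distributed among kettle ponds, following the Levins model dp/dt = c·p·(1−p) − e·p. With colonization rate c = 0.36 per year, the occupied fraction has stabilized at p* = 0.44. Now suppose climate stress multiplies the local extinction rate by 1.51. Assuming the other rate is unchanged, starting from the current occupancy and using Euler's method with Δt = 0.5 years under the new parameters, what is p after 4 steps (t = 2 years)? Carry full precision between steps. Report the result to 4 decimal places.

Balance c(1−p*) = e gives e = 0.36×(1 − 0.44000) = 0.20160.
Starting from p₀ = 0.44000; update p ← p + (dp/dt)·Δt with the new parameters.
  1  |  dp/dt·Δt = -0.022620  |  p_1 = 0.417380
  2  |  dp/dt·Δt = -0.019757  |  p_2 = 0.397623
  3  |  dp/dt·Δt = -0.017408  |  p_3 = 0.380215
  4  |  dp/dt·Δt = -0.015455  |  p_4 = 0.364761

0.3648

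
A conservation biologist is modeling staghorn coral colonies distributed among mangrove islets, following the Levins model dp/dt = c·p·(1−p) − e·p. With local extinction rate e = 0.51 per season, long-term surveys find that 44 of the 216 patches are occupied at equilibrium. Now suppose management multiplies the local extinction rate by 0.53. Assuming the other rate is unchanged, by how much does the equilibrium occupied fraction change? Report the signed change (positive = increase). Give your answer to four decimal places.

0.3743

Observed p* = 44/216 = 0.20370.
Balance c(1−p*) = e gives c = e/(1 − 0.20370) = 0.51/0.79630 = 0.64046.
New p* = 1 − e/c = 1 − 0.27030/0.64046 = 0.57796.
Δp* = 0.57796 − 0.20370 = +0.37426.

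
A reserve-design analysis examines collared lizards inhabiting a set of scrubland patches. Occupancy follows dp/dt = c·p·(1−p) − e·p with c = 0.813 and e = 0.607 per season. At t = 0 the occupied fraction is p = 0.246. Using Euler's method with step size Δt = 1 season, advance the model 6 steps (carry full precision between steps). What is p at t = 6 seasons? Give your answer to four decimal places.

Update rule: p ← p + [c·p·(1−p) − e·p]·Δt with Δt = 1.
t = 1: p = 0.24600 + (+0.00148) = 0.24748
t = 2: p = 0.24748 + (+0.00119) = 0.24866
t = 3: p = 0.24866 + (+0.00095) = 0.24962
t = 4: p = 0.24962 + (+0.00076) = 0.25038
t = 5: p = 0.25038 + (+0.00061) = 0.25099
t = 6: p = 0.25099 + (+0.00049) = 0.25148

0.2515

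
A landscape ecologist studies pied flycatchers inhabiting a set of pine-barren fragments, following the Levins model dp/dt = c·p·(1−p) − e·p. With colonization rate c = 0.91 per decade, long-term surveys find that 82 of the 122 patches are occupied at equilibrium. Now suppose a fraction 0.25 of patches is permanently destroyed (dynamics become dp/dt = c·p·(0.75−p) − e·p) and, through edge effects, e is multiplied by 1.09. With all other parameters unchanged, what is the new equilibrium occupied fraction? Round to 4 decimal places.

Observed p* = 82/122 = 0.67213.
Balance c(1−p*) = e gives e = 0.91×(1 − 0.67213) = 0.29836.
New p* = 0.75 − e/c = 0.75 − 0.32521/0.91000 = 0.39263.

0.3926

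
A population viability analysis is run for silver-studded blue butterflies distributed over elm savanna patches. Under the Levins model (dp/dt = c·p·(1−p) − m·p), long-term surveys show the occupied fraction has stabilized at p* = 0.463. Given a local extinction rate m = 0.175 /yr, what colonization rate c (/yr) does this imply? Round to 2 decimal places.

At equilibrium c(1−p*) = m, so c = m/(1−p*).
c = 0.175/(1 − 0.463) = 0.175/0.5370 = 0.3259.

0.33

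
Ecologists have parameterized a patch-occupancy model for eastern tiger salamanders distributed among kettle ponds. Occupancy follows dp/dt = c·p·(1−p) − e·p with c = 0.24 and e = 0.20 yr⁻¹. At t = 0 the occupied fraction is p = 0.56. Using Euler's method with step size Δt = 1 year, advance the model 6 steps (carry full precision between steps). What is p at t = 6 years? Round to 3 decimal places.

0.362

Update rule: p ← p + [c·p·(1−p) − e·p]·Δt with Δt = 1.
  1  |  dp/dt·Δt = -0.052864  |  p_1 = 0.507136
  2  |  dp/dt·Δt = -0.041439  |  p_2 = 0.465697
  3  |  dp/dt·Δt = -0.033422  |  p_3 = 0.432275
  4  |  dp/dt·Δt = -0.027556  |  p_4 = 0.404719
  5  |  dp/dt·Δt = -0.023123  |  p_5 = 0.381596
  6  |  dp/dt·Δt = -0.019684  |  p_6 = 0.361912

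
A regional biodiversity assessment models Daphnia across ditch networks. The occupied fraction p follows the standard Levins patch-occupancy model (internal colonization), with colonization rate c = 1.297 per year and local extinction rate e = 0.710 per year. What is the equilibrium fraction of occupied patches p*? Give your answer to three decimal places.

Setting dp/dt = 0 and dividing through by p* gives c·(1−p*) = e.
So p* = 1 − e/c = 1 − 0.710/1.297 = 1 − 0.5474 = 0.4526.

0.453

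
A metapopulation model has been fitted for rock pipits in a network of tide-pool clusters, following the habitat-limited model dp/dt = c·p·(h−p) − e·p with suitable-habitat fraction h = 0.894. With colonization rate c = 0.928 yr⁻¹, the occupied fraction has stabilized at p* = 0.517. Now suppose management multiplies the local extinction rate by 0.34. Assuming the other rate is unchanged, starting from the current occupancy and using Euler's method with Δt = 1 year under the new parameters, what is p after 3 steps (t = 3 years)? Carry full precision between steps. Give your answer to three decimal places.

0.748

Balance c(h−p*) = e gives e = 0.928×(0.894 − 0.51700) = 0.34986.
Starting from p₀ = 0.51700; update p ← p + (dp/dt)·Δt with the new parameters.
t = 1: p = 0.51700 + (+0.11938) = 0.63638
t = 2: p = 0.63638 + (+0.07644) = 0.71282
t = 3: p = 0.71282 + (+0.03506) = 0.74788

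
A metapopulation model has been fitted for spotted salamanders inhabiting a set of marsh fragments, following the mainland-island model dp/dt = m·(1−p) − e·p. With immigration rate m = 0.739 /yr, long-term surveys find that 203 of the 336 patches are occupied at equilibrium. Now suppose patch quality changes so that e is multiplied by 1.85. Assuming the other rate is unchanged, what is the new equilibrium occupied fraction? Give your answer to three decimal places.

0.452

Observed p* = 203/336 = 0.60417.
Balance m(1−p*) = e·p* gives e = m(1−p*)/p* = 0.739×0.39583/0.60417 = 0.48417.
New p* = m/(m+e) = 0.73900/(0.73900+0.89571) = 0.45207.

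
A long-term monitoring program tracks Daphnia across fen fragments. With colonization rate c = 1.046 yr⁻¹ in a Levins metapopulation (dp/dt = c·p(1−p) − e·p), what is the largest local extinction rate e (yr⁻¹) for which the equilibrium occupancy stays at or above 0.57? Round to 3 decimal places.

0.450

1 − e/c ≥ 0.57 ⇒ e ≤ c(1 − 0.57) = 1.046 × 0.4300.
e_max = 0.4498.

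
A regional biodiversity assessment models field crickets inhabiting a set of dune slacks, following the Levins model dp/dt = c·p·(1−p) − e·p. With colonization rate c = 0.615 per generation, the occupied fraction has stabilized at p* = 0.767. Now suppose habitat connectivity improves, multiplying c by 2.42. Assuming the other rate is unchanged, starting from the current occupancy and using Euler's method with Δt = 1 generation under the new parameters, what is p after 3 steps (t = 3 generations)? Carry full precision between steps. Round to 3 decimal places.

Balance c(1−p*) = e gives e = 0.615×(1 − 0.76700) = 0.14329.
Starting from p₀ = 0.76700; update p ← p + (dp/dt)·Δt with the new parameters.
  1  |  dp/dt·Δt = +0.156068  |  p_1 = 0.923068
  2  |  dp/dt·Δt = -0.026582  |  p_2 = 0.896486
  3  |  dp/dt·Δt = +0.009650  |  p_3 = 0.906137

0.906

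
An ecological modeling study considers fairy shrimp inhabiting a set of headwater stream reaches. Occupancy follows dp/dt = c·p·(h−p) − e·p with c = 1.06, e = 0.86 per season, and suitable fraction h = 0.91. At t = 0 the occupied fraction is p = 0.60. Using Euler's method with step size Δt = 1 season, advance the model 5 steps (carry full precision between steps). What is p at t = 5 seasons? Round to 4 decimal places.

Update rule: p ← p + [c·p·(h−p) − e·p]·Δt with Δt = 1.
  1  |  dp/dt·Δt = -0.318840  |  p_1 = 0.281160
  2  |  dp/dt·Δt = -0.054385  |  p_2 = 0.226775
  3  |  dp/dt·Δt = -0.030792  |  p_3 = 0.195983
  4  |  dp/dt·Δt = -0.020214  |  p_4 = 0.175769
  5  |  dp/dt·Δt = -0.014363  |  p_5 = 0.161406

0.1614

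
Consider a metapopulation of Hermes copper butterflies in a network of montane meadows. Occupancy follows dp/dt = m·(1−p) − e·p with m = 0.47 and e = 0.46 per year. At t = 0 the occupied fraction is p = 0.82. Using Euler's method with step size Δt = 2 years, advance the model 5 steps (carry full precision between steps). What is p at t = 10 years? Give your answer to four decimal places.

0.3574

Update rule: p ← p + [m·(1−p) − e·p]·Δt with Δt = 2.
p: 0.82000 → 0.23480  (Δp = -0.58520)
p: 0.23480 → 0.73807  (Δp = +0.50327)
p: 0.73807 → 0.30526  (Δp = -0.43281)
p: 0.30526 → 0.67748  (Δp = +0.37222)
p: 0.67748 → 0.35737  (Δp = -0.32011)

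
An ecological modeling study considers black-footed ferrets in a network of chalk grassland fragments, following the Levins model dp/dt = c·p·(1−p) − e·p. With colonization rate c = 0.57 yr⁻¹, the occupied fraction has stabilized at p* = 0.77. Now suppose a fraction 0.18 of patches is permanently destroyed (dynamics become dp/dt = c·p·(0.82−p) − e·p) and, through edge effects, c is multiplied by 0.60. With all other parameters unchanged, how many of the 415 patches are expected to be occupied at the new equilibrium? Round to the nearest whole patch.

181

Balance c(1−p*) = e gives e = 0.57×(1 − 0.77000) = 0.13110.
New p* = 0.82 − e/c = 0.82 − 0.13110/0.34200 = 0.43667.
Expected occupied = 415 × 0.43667 = 181.22 ≈ 181.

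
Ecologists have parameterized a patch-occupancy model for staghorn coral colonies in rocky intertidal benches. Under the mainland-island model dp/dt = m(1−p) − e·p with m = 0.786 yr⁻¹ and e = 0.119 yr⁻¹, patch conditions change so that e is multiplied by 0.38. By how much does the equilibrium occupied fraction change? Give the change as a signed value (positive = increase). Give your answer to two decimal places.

Before: p* = 0.786/(0.786+0.119) = 0.8685.
After: m = 0.786, e = 0.04522; p* = 0.786/0.8312 = 0.9456.
Δp* = 0.9456 − 0.8685 = +0.0771.

0.08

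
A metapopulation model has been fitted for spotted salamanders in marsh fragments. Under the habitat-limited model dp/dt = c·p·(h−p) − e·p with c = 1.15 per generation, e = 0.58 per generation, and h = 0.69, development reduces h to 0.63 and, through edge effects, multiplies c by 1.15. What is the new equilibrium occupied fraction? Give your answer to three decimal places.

0.191

Before: p* = h − e/c = 0.69 − 0.58/1.15 = 0.69 − 0.5043 = 0.1857.
After: c = 1.3225, e = 0.58, h = 0.63; p* = 0.63 − 0.58/1.3225 = 0.1914.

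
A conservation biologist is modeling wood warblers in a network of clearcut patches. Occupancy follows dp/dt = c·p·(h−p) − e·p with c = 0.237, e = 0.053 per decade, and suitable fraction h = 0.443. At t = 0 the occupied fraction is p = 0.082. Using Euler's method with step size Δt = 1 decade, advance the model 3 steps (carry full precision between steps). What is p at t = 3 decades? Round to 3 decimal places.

0.090

Update rule: p ← p + [c·p·(h−p) − e·p]·Δt with Δt = 1.
step 1: Δp = +0.00267, p = 0.08467
step 2: Δp = +0.00270, p = 0.08737
step 3: Δp = +0.00273, p = 0.09011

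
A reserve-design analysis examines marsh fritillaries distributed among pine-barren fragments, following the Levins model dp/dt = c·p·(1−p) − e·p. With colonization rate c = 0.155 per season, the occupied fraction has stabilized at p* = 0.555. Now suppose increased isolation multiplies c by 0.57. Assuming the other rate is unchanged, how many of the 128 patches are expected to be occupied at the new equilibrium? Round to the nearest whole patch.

Balance c(1−p*) = e gives e = 0.155×(1 − 0.55500) = 0.06897.
New p* = 1 − e/c = 1 − 0.06897/0.08835 = 0.21935.
Expected occupied = 128 × 0.21935 = 28.08 ≈ 28.

28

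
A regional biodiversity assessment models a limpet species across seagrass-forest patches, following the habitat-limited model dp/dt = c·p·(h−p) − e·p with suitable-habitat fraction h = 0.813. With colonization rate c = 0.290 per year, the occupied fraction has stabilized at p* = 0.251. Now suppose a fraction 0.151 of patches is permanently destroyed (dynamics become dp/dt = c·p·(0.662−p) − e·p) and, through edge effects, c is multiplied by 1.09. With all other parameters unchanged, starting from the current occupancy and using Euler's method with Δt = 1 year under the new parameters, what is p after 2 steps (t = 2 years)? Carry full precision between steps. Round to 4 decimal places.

Balance c(h−p*) = e gives e = 0.290×(0.813 − 0.25100) = 0.16298.
Starting from p₀ = 0.25100; update p ← p + (dp/dt)·Δt with the new parameters.
  1  |  dp/dt·Δt = -0.008299  |  p_1 = 0.242701
  2  |  dp/dt·Δt = -0.007388  |  p_2 = 0.235313

0.2353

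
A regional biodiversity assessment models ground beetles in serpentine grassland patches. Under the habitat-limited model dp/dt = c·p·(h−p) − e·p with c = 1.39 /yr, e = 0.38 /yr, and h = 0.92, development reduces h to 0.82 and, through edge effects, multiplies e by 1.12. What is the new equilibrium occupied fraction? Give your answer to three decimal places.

Before: p* = h − e/c = 0.92 − 0.38/1.39 = 0.92 − 0.2734 = 0.6466.
After: c = 1.39, e = 0.4256, h = 0.82; p* = 0.82 − 0.4256/1.39 = 0.5138.

0.514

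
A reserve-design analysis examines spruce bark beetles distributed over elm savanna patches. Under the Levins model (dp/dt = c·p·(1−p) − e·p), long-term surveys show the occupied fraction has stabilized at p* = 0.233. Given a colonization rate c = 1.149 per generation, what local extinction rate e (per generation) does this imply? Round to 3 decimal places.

0.881

At equilibrium c(1−p*) = e.
e = 1.149 × (1 − 0.233) = 1.149 × 0.7670 = 0.8813.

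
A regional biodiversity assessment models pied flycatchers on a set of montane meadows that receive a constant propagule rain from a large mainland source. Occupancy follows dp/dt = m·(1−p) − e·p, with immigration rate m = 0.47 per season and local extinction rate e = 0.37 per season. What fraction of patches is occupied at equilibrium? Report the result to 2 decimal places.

0.56

At equilibrium the propagule rain into empty patches balances local extinction: m(1−p*) = e·p*.
p* = m/(m+e) = 0.47/(0.47+0.37) = 0.47/0.8400 = 0.5595.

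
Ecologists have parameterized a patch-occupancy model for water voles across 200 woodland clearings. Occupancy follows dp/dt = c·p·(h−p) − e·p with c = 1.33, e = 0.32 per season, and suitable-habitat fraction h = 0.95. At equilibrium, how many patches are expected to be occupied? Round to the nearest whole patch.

p* = h − e/c = 0.95 − 0.2406 = 0.7094.
Expected occupied patches = N × p* = 200 × 0.7094 = 141.88 ≈ 142.

142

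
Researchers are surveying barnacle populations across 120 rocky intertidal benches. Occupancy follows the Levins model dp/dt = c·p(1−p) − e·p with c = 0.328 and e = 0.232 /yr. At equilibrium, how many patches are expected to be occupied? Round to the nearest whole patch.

p* = 1 − e/c = 1 − 0.232/0.328 = 0.2927.
Expected occupied patches = N × p* = 120 × 0.2927 = 35.12 ≈ 35.

35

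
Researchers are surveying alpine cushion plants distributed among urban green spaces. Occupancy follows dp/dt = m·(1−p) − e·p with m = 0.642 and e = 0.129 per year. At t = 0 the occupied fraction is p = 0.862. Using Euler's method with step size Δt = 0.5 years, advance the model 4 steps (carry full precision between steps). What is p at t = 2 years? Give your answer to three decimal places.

Update rule: p ← p + [m·(1−p) − e·p]·Δt with Δt = 0.5.
t = 0.5: p = 0.86200 + (-0.01130) = 0.85070
t = 1: p = 0.85070 + (-0.00694) = 0.84375
t = 1.5: p = 0.84375 + (-0.00427) = 0.83949
t = 2: p = 0.83949 + (-0.00262) = 0.83686

0.837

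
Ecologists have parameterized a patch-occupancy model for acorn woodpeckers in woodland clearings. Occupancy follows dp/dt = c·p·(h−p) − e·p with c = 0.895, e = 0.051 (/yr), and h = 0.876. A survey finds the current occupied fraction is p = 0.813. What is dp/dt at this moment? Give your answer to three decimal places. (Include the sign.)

Colonization term: c·p·(h−p) = 0.895×0.813×0.0630 = 0.04584.
Extinction term: e·p = 0.04146.
dp/dt = 0.04584 − 0.04146 = 0.00438.

0.004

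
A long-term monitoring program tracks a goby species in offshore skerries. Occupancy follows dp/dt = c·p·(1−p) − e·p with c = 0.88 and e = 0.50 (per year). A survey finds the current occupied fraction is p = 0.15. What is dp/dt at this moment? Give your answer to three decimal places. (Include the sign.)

Colonization term: c·p·(1−p) = 0.88×0.15×0.8500 = 0.11220.
Extinction term: e·p = 0.07500.
dp/dt = 0.11220 − 0.07500 = 0.03720.

0.037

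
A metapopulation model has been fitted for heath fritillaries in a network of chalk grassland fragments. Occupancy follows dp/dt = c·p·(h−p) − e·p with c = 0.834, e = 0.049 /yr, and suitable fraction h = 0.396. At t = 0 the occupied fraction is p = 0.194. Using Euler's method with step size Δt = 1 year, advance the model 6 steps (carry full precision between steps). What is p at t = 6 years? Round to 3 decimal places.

0.301

Update rule: p ← p + [c·p·(h−p) − e·p]·Δt with Δt = 1.
p: 0.19400 → 0.21718  (Δp = +0.02318)
p: 0.21718 → 0.23892  (Δp = +0.02175)
p: 0.23892 → 0.25852  (Δp = +0.01959)
p: 0.25852 → 0.27549  (Δp = +0.01697)
p: 0.27549 → 0.28968  (Δp = +0.01419)
p: 0.28968 → 0.30117  (Δp = +0.01149)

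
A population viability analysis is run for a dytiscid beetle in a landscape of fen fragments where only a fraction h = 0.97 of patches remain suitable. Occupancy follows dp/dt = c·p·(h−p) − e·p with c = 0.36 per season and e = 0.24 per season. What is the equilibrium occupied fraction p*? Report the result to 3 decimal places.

0.303

Setting dp/dt = 0 and dividing by p* gives c·(h−p*) = e.
So p* = h − e/c = 0.97 − 0.24/0.36 = 0.97 − 0.6667 = 0.3033.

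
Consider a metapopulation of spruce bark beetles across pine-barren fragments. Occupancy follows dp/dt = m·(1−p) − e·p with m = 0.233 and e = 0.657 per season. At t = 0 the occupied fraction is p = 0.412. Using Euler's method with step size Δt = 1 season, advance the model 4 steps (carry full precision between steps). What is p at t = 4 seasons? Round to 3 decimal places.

Update rule: p ← p + [m·(1−p) − e·p]·Δt with Δt = 1.
p: 0.41200 → 0.27832  (Δp = -0.13368)
p: 0.27832 → 0.26362  (Δp = -0.01470)
p: 0.26362 → 0.26200  (Δp = -0.00162)
p: 0.26200 → 0.26182  (Δp = -0.00018)

0.262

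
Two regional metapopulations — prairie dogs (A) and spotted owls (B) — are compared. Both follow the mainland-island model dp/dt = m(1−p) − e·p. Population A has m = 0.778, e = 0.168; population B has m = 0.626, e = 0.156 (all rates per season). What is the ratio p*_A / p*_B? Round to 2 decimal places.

A: p*_A = m/(m+e) = 0.778/0.9460 = 0.8224.
B: p*_B = 0.626/0.7820 = 0.8005.
p*_A / p*_B = 0.8224/0.8005 = 1.0274.

1.03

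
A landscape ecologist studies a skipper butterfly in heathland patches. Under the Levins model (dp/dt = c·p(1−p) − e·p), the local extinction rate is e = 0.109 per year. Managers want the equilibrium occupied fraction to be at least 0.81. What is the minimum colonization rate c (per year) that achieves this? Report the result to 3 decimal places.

0.574

p* = 1 − e/c ≥ 0.81 requires e/c ≤ 0.1900, i.e. c ≥ e/0.1900.
c_min = 0.109/0.1900 = 0.5737.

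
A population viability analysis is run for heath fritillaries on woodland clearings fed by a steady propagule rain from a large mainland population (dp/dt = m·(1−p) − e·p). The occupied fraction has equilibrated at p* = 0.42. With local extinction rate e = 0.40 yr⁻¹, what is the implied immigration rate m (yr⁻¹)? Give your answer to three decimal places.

At equilibrium m(1−p*) = e·p*, so m = e·p*/(1−p*).
m = 0.40 × 0.42 / 0.5800 = 0.1680/0.5800 = 0.2897.

0.290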